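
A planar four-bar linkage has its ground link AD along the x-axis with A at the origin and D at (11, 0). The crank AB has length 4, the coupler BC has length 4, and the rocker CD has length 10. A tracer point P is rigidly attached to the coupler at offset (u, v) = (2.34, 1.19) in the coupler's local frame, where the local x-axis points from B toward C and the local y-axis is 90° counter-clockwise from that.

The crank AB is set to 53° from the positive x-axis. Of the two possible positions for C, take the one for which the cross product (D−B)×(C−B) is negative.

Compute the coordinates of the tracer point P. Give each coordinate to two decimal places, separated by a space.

2.71 0.59

A=(0,0), D=(11.00,0)
B = A + 4.00·(cos53°, sin53°) = (2.4073, 3.1945)
|BD| = 9.1673
circle(B,4.00) ∩ circle(D,10.00): a=0.0022, h=4.0000
  candidates: C₊=(3.8032,6.9431) cross=36.669; C₋=(1.0154,-0.5555) cross=-36.669
  mode - wants cross < 0 → take C=(1.0154,-0.5555) (cross=-36.669)
ex = (C−B)/|BC| = (-0.3480,-0.9375); ey = (0.9375,-0.3480)
P = B + 2.34·ex + 1.19·ey = (2.7087,0.5867)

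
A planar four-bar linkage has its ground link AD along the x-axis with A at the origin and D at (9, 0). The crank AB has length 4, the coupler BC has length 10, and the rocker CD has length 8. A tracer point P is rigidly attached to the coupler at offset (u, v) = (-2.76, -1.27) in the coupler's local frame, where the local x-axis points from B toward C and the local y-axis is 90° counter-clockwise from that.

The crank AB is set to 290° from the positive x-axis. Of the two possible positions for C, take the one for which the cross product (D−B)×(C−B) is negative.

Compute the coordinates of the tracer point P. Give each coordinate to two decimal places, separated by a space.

A=(0,0), D=(9.00,0)
B = A + 4.00·(cos290°, sin290°) = (1.3681, -3.7588)
|BD| = 8.5073
circle(B,10.00) ∩ circle(D,8.00): a=6.3695, h=7.7091
  candidates: C₊=(3.6761,5.9712) cross=65.583; C₋=(10.4882,-7.8604) cross=-65.583
  mode - wants cross < 0 → take C=(10.4882,-7.8604) (cross=-65.583)
ex = (C−B)/|BC| = (0.9120,-0.4102); ey = (0.4102,0.9120)
P = B + -2.76·ex + -1.27·ey = (-1.6700,-3.7850)

-1.67 -3.78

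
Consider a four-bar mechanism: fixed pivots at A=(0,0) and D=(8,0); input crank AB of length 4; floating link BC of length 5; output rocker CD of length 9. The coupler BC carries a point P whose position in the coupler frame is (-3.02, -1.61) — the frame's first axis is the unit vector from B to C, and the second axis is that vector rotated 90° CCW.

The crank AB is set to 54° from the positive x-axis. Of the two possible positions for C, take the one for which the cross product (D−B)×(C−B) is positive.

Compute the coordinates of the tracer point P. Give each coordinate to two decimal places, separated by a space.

A=(0,0), D=(8.00,0)
B = A + 4.00·(cos54°, sin54°) = (2.3511, 3.2361)
|BD| = 6.5101
circle(B,5.00) ∩ circle(D,9.00): a=-1.0459, h=4.8894
  candidates: C₊=(3.8740,7.9985) cross=31.830; C₋=(-0.9868,-0.4866) cross=-31.830
  mode + wants cross > 0 → take C=(3.8740,7.9985) (cross=31.830)
ex = (C−B)/|BC| = (0.3046,0.9525); ey = (-0.9525,0.3046)
P = B + -3.02·ex + -1.61·ey = (2.9648,-0.1308)

2.96 -0.13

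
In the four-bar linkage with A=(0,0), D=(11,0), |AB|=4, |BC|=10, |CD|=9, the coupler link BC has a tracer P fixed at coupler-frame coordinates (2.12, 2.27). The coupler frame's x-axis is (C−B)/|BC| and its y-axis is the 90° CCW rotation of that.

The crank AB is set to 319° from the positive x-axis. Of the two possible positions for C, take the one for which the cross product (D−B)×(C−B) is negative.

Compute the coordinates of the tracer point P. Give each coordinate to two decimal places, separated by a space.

6.10 -2.23

A=(0,0), D=(11.00,0)
B = A + 4.00·(cos319°, sin319°) = (3.0188, -2.6242)
|BD| = 8.4015
circle(B,10.00) ∩ circle(D,9.00): a=5.3315, h=8.4602
  candidates: C₊=(5.4410,7.0780) cross=71.079; C₋=(10.7262,-8.9958) cross=-71.079
  mode - wants cross < 0 → take C=(10.7262,-8.9958) (cross=-71.079)
ex = (C−B)/|BC| = (0.7707,-0.6372); ey = (0.6372,0.7707)
P = B + 2.12·ex + 2.27·ey = (6.0991,-2.2255)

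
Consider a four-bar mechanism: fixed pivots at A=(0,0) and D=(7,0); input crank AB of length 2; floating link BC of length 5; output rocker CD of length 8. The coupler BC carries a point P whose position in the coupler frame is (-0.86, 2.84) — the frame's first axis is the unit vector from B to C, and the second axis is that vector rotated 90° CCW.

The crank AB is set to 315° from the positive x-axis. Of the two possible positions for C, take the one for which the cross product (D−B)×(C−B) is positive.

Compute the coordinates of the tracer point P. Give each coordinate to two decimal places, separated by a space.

-0.96 -3.19

A=(0,0), D=(7.00,0)
B = A + 2.00·(cos315°, sin315°) = (1.4142, -1.4142)
|BD| = 5.7620
circle(B,5.00) ∩ circle(D,8.00): a=-0.5032, h=4.9746
  candidates: C₊=(-0.2946,3.2847) cross=28.664; C₋=(2.1474,-6.3602) cross=-28.664
  mode + wants cross > 0 → take C=(-0.2946,3.2847) (cross=28.664)
ex = (C−B)/|BC| = (-0.3418,0.9398); ey = (-0.9398,-0.3418)
P = B + -0.86·ex + 2.84·ey = (-0.9609,-3.1930)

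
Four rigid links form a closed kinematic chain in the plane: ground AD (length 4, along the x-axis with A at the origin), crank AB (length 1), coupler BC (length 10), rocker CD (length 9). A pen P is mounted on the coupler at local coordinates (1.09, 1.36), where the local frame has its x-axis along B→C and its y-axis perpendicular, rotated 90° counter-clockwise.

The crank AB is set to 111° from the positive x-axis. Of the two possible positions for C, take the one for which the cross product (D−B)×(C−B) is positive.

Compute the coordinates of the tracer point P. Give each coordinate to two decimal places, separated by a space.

-0.76 2.63

A=(0,0), D=(4.00,0)
B = A + 1.00·(cos111°, sin111°) = (-0.3584, 0.9336)
|BD| = 4.4572
circle(B,10.00) ∩ circle(D,9.00): a=4.3600, h=8.9995
  candidates: C₊=(5.7899,8.8202) cross=40.113; C₋=(2.0199,-8.7795) cross=-40.113
  mode + wants cross > 0 → take C=(5.7899,8.8202) (cross=40.113)
ex = (C−B)/|BC| = (0.6148,0.7887); ey = (-0.7887,0.6148)
P = B + 1.09·ex + 1.36·ey = (-0.7608,2.6294)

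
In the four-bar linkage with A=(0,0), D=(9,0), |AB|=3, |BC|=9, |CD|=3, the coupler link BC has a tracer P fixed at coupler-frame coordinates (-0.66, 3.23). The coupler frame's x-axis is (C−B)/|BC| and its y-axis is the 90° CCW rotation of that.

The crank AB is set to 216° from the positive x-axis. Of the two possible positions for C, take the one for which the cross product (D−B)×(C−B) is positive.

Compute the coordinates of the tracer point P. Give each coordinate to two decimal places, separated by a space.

A=(0,0), D=(9.00,0)
B = A + 3.00·(cos216°, sin216°) = (-2.4271, -1.7634)
|BD| = 11.5623
circle(B,9.00) ∩ circle(D,3.00): a=8.8947, h=1.3726
  candidates: C₊=(6.1543,0.9497) cross=15.870; C₋=(6.5729,-1.7634) cross=-15.870
  mode + wants cross > 0 → take C=(6.1543,0.9497) (cross=15.870)
ex = (C−B)/|BC| = (0.9535,0.3014); ey = (-0.3014,0.9535)
P = B + -0.66·ex + 3.23·ey = (-4.0300,1.1174)

-4.03 1.12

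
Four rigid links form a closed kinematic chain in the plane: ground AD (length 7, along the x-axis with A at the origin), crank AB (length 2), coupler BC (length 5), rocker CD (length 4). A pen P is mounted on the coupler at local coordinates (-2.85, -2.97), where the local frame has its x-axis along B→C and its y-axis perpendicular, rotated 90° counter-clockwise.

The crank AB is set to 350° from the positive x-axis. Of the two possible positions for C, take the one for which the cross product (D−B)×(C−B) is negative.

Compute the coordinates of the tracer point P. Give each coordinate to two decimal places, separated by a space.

-2.14 -0.58

A=(0,0), D=(7.00,0)
B = A + 2.00·(cos350°, sin350°) = (1.9696, -0.3473)
|BD| = 5.0424
circle(B,5.00) ∩ circle(D,4.00): a=3.4136, h=3.6534
  candidates: C₊=(5.1235,3.5325) cross=18.422; C₋=(5.6268,-3.7569) cross=-18.422
  mode - wants cross < 0 → take C=(5.6268,-3.7569) (cross=-18.422)
ex = (C−B)/|BC| = (0.7314,-0.6819); ey = (0.6819,0.7314)
P = B + -2.85·ex + -2.97·ey = (-2.1403,-0.5762)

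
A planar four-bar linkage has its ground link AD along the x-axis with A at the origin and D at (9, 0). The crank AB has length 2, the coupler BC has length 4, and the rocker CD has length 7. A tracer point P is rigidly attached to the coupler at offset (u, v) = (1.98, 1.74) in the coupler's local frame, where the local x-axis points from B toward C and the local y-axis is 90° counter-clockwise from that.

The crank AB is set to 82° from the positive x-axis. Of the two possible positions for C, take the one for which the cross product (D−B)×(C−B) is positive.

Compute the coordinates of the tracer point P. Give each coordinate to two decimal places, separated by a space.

0.85 4.55

A=(0,0), D=(9.00,0)
B = A + 2.00·(cos82°, sin82°) = (0.2783, 1.9805)
|BD| = 8.9437
circle(B,4.00) ∩ circle(D,7.00): a=2.6270, h=3.0165
  candidates: C₊=(3.5081,4.3404) cross=26.978; C₋=(2.1721,-1.5428) cross=-26.978
  mode + wants cross > 0 → take C=(3.5081,4.3404) (cross=26.978)
ex = (C−B)/|BC| = (0.8074,0.5900); ey = (-0.5900,0.8074)
P = B + 1.98·ex + 1.74·ey = (0.8505,4.5536)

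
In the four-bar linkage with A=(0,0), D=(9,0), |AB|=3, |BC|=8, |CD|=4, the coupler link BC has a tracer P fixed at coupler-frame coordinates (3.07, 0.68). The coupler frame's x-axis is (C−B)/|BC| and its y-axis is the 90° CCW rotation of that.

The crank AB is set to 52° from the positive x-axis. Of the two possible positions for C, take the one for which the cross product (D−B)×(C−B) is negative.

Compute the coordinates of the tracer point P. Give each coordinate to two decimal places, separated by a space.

A=(0,0), D=(9.00,0)
B = A + 3.00·(cos52°, sin52°) = (1.8470, 2.3640)
|BD| = 7.5335
circle(B,8.00) ∩ circle(D,4.00): a=6.9525, h=3.9576
  candidates: C₊=(9.6902,3.9400) cross=29.815; C₋=(7.2064,-3.5754) cross=-29.815
  mode - wants cross < 0 → take C=(7.2064,-3.5754) (cross=-29.815)
ex = (C−B)/|BC| = (0.6699,-0.7424); ey = (0.7424,0.6699)
P = B + 3.07·ex + 0.68·ey = (4.4085,0.5403)

4.41 0.54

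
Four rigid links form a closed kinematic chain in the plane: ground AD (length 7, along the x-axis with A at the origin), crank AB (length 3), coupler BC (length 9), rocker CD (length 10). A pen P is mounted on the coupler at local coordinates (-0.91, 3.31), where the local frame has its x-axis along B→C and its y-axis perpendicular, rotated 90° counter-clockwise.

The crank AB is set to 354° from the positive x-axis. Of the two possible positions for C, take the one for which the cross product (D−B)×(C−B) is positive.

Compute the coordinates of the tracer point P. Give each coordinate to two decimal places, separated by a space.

A=(0,0), D=(7.00,0)
B = A + 3.00·(cos354°, sin354°) = (2.9836, -0.3136)
|BD| = 4.0287
circle(B,9.00) ∩ circle(D,10.00): a=-0.3438, h=8.9934
  candidates: C₊=(1.9408,8.6258) cross=36.231; C₋=(3.3409,-9.3065) cross=-36.231
  mode + wants cross > 0 → take C=(1.9408,8.6258) (cross=36.231)
ex = (C−B)/|BC| = (-0.1159,0.9933); ey = (-0.9933,-0.1159)
P = B + -0.91·ex + 3.31·ey = (-0.1987,-1.6010)

-0.20 -1.60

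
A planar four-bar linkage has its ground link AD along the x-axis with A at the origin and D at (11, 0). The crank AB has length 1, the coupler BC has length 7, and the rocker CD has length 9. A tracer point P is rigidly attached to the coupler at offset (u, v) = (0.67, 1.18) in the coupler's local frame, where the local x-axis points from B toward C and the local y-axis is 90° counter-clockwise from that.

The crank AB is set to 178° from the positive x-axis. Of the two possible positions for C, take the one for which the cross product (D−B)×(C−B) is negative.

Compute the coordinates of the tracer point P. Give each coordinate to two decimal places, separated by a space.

A=(0,0), D=(11.00,0)
B = A + 1.00·(cos178°, sin178°) = (-0.9994, 0.0349)
|BD| = 11.9994
circle(B,7.00) ∩ circle(D,9.00): a=4.6663, h=5.2178
  candidates: C₊=(3.6821,5.2391) cross=62.611; C₋=(3.6517,-5.1964) cross=-62.611
  mode - wants cross < 0 → take C=(3.6517,-5.1964) (cross=-62.611)
ex = (C−B)/|BC| = (0.6644,-0.7473); ey = (0.7473,0.6644)
P = B + 0.67·ex + 1.18·ey = (0.3276,0.3182)

0.33 0.32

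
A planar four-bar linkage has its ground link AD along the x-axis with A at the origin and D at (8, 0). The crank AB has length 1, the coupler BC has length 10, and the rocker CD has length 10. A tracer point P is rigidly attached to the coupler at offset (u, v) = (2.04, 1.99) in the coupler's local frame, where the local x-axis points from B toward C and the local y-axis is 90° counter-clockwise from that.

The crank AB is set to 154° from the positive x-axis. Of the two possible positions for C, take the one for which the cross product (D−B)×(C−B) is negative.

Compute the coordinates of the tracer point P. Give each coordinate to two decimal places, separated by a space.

1.74 -0.63

A=(0,0), D=(8.00,0)
B = A + 1.00·(cos154°, sin154°) = (-0.8988, 0.4384)
|BD| = 8.9096
circle(B,10.00) ∩ circle(D,10.00): a=4.4548, h=8.9529
  candidates: C₊=(3.9911,9.1613) cross=79.767; C₋=(3.1101,-8.7229) cross=-79.767
  mode - wants cross < 0 → take C=(3.1101,-8.7229) (cross=-79.767)
ex = (C−B)/|BC| = (0.4009,-0.9161); ey = (0.9161,0.4009)
P = B + 2.04·ex + 1.99·ey = (1.7421,-0.6328)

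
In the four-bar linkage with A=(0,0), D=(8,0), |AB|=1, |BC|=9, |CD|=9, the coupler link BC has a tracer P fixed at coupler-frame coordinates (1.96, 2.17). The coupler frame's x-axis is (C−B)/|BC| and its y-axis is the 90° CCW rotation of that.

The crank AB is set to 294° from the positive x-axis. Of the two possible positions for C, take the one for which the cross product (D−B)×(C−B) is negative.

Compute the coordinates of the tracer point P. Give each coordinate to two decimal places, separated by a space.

A=(0,0), D=(8.00,0)
B = A + 1.00·(cos294°, sin294°) = (0.4067, -0.9135)
|BD| = 7.6480
circle(B,9.00) ∩ circle(D,9.00): a=3.8240, h=8.1472
  candidates: C₊=(3.2302,7.6321) cross=62.310; C₋=(5.1765,-8.5456) cross=-62.310
  mode - wants cross < 0 → take C=(5.1765,-8.5456) (cross=-62.310)
ex = (C−B)/|BC| = (0.5300,-0.8480); ey = (0.8480,0.5300)
P = B + 1.96·ex + 2.17·ey = (3.2857,-1.4256)

3.29 -1.43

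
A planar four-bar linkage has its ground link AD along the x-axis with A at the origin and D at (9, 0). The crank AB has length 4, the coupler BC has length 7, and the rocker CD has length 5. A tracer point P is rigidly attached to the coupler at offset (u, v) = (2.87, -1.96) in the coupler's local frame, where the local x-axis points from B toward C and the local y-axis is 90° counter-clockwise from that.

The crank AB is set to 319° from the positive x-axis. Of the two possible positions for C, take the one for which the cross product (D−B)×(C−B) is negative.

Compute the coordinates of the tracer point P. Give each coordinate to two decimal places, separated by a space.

A=(0,0), D=(9.00,0)
B = A + 4.00·(cos319°, sin319°) = (3.0188, -2.6242)
|BD| = 6.5315
circle(B,7.00) ∩ circle(D,5.00): a=5.1030, h=4.7916
  candidates: C₊=(5.7667,3.8139) cross=31.296; C₋=(9.6170,-4.9618) cross=-31.296
  mode - wants cross < 0 → take C=(9.6170,-4.9618) (cross=-31.296)
ex = (C−B)/|BC| = (0.9426,-0.3339); ey = (0.3339,0.9426)
P = B + 2.87·ex + -1.96·ey = (5.0696,-5.4301)

5.07 -5.43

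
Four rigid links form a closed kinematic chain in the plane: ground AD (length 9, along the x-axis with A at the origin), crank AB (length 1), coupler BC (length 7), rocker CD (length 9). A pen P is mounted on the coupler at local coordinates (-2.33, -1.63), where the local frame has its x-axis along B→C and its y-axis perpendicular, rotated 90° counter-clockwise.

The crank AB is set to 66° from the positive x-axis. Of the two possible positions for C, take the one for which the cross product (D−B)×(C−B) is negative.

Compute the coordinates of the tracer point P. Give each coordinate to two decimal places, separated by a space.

A=(0,0), D=(9.00,0)
B = A + 1.00·(cos66°, sin66°) = (0.4067, 0.9135)
|BD| = 8.6417
circle(B,7.00) ∩ circle(D,9.00): a=2.4694, h=6.5500
  candidates: C₊=(3.5547,7.1658) cross=56.603; C₋=(2.1698,-5.8608) cross=-56.603
  mode - wants cross < 0 → take C=(2.1698,-5.8608) (cross=-56.603)
ex = (C−B)/|BC| = (0.2519,-0.9678); ey = (0.9678,0.2519)
P = B + -2.33·ex + -1.63·ey = (-1.7576,2.7579)

-1.76 2.76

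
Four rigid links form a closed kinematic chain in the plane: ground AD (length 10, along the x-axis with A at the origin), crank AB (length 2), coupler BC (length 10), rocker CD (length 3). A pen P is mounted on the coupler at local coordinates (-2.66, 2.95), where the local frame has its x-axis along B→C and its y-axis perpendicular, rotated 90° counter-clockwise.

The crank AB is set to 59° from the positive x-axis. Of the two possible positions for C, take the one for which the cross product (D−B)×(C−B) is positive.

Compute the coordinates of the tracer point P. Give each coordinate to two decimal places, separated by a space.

A=(0,0), D=(10.00,0)
B = A + 2.00·(cos59°, sin59°) = (1.0301, 1.7143)
|BD| = 9.1323
circle(B,10.00) ∩ circle(D,3.00): a=9.5485, h=2.9710
  candidates: C₊=(10.9665,2.8400) cross=27.132; C₋=(9.8511,-2.9963) cross=-27.132
  mode + wants cross > 0 → take C=(10.9665,2.8400) (cross=27.132)
ex = (C−B)/|BC| = (0.9936,0.1126); ey = (-0.1126,0.9936)
P = B + -2.66·ex + 2.95·ey = (-1.9451,4.3461)

-1.95 4.35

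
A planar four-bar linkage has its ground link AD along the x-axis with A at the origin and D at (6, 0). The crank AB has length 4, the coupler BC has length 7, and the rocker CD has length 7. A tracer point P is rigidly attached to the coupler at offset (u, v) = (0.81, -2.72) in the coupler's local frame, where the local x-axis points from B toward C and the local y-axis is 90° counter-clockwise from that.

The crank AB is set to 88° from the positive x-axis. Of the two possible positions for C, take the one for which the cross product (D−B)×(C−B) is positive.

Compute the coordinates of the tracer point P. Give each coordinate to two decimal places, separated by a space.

2.03 1.88

A=(0,0), D=(6.00,0)
B = A + 4.00·(cos88°, sin88°) = (0.1396, 3.9976)
|BD| = 7.0940
circle(B,7.00) ∩ circle(D,7.00): a=3.5470, h=6.0348
  candidates: C₊=(6.4705,6.9842) cross=42.811; C₋=(-0.3309,-2.9866) cross=-42.811
  mode + wants cross > 0 → take C=(6.4705,6.9842) (cross=42.811)
ex = (C−B)/|BC| = (0.9044,0.4267); ey = (-0.4267,0.9044)
P = B + 0.81·ex + -2.72·ey = (2.0327,1.8832)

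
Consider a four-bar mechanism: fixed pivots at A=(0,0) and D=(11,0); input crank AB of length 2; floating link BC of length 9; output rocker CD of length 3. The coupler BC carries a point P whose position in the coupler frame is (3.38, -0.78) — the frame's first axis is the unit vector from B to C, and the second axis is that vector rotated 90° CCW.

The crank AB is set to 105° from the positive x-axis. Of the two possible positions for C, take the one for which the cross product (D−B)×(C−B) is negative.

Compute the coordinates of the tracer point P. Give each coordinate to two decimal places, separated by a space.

2.48 0.19

A=(0,0), D=(11.00,0)
B = A + 2.00·(cos105°, sin105°) = (-0.5176, 1.9319)
|BD| = 11.6785
circle(B,9.00) ∩ circle(D,3.00): a=8.9218, h=1.1835
  candidates: C₊=(8.4771,1.6232) cross=13.822; C₋=(8.0855,-0.7112) cross=-13.822
  mode - wants cross < 0 → take C=(8.0855,-0.7112) (cross=-13.822)
ex = (C−B)/|BC| = (0.9559,-0.2937); ey = (0.2937,0.9559)
P = B + 3.38·ex + -0.78·ey = (2.4843,0.1936)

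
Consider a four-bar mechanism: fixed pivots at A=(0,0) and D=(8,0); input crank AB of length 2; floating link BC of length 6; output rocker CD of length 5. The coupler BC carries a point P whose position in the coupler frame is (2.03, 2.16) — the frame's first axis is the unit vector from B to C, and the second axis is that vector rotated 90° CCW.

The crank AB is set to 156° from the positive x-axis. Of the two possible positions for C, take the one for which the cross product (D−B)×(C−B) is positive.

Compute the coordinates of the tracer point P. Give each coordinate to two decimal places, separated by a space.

A=(0,0), D=(8.00,0)
B = A + 2.00·(cos156°, sin156°) = (-1.8271, 0.8135)
|BD| = 9.8607
circle(B,6.00) ∩ circle(D,5.00): a=5.4881, h=2.4250
  candidates: C₊=(3.8424,2.7774) cross=23.912; C₋=(3.4423,-2.0560) cross=-23.912
  mode + wants cross > 0 → take C=(3.8424,2.7774) (cross=23.912)
ex = (C−B)/|BC| = (0.9449,0.3273); ey = (-0.3273,0.9449)
P = B + 2.03·ex + 2.16·ey = (-0.6159,3.5190)

-0.62 3.52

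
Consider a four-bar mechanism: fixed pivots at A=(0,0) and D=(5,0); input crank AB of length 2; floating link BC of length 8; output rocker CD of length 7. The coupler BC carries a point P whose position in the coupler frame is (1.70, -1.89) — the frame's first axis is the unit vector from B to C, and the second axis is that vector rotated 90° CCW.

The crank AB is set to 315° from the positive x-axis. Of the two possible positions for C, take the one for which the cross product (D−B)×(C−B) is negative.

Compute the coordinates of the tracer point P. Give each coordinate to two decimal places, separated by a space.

1.52 -3.95

A=(0,0), D=(5.00,0)
B = A + 2.00·(cos315°, sin315°) = (1.4142, -1.4142)
|BD| = 3.8546
circle(B,8.00) ∩ circle(D,7.00): a=3.8730, h=7.0000
  candidates: C₊=(2.4489,6.5186) cross=26.982; C₋=(7.5854,-6.5051) cross=-26.982
  mode - wants cross < 0 → take C=(7.5854,-6.5051) (cross=-26.982)
ex = (C−B)/|BC| = (0.7714,-0.6364); ey = (0.6364,0.7714)
P = B + 1.70·ex + -1.89·ey = (1.5229,-3.9540)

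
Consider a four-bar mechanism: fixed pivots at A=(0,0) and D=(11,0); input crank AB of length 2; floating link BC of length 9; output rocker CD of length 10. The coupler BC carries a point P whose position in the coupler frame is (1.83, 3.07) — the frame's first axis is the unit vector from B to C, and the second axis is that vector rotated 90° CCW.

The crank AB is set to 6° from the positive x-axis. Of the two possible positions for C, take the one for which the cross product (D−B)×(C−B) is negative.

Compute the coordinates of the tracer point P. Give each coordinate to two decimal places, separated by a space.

A=(0,0), D=(11.00,0)
B = A + 2.00·(cos6°, sin6°) = (1.9890, 0.2091)
|BD| = 9.0134
circle(B,9.00) ∩ circle(D,10.00): a=3.4527, h=8.3114
  candidates: C₊=(5.6336,8.4381) cross=74.914; C₋=(5.2480,-8.1802) cross=-74.914
  mode - wants cross < 0 → take C=(5.2480,-8.1802) (cross=-74.914)
ex = (C−B)/|BC| = (0.3621,-0.9321); ey = (0.9321,0.3621)
P = B + 1.83·ex + 3.07·ey = (5.5134,-0.3851)

5.51 -0.39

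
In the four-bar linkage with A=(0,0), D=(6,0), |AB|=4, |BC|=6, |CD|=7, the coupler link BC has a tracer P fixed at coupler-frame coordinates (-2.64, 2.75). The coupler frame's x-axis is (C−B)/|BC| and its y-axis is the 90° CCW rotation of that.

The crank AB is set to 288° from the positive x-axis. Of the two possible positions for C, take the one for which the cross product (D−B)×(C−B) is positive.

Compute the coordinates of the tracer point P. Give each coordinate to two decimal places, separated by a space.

-0.49 -7.21

A=(0,0), D=(6.00,0)
B = A + 4.00·(cos288°, sin288°) = (1.2361, -3.8042)
|BD| = 6.0965
circle(B,6.00) ∩ circle(D,7.00): a=1.9821, h=5.6632
  candidates: C₊=(-0.7489,1.8579) cross=34.525; C₋=(6.3187,-6.9927) cross=-34.525
  mode + wants cross > 0 → take C=(-0.7489,1.8579) (cross=34.525)
ex = (C−B)/|BC| = (-0.3308,0.9437); ey = (-0.9437,-0.3308)
P = B + -2.64·ex + 2.75·ey = (-0.4857,-7.2054)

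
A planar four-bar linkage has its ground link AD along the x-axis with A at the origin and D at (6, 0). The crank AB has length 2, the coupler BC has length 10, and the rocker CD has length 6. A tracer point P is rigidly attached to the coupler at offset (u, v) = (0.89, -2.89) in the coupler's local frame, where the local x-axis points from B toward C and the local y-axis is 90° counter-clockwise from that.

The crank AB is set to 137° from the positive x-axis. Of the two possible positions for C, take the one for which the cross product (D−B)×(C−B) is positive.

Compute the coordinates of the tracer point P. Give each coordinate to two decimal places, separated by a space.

0.62 -0.83

A=(0,0), D=(6.00,0)
B = A + 2.00·(cos137°, sin137°) = (-1.4627, 1.3640)
|BD| = 7.5863
circle(B,10.00) ∩ circle(D,6.00): a=8.0113, h=5.9849
  candidates: C₊=(7.4941,5.8110) cross=45.404; C₋=(5.3419,-5.9638) cross=-45.404
  mode + wants cross > 0 → take C=(7.4941,5.8110) (cross=45.404)
ex = (C−B)/|BC| = (0.8957,0.4447); ey = (-0.4447,0.8957)
P = B + 0.89·ex + -2.89·ey = (0.6196,-0.8287)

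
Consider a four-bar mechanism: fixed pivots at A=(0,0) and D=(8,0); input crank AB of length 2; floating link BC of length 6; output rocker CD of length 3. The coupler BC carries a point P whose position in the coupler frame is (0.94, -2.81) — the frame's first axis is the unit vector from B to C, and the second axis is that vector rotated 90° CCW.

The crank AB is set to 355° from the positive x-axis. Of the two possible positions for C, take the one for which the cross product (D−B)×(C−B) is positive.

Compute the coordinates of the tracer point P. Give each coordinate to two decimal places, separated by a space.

A=(0,0), D=(8.00,0)
B = A + 2.00·(cos355°, sin355°) = (1.9924, -0.1743)
|BD| = 6.0101
circle(B,6.00) ∩ circle(D,3.00): a=5.2513, h=2.9024
  candidates: C₊=(7.1573,2.8792) cross=17.444; C₋=(7.3256,-2.9232) cross=-17.444
  mode + wants cross > 0 → take C=(7.1573,2.8792) (cross=17.444)
ex = (C−B)/|BC| = (0.8608,0.5089); ey = (-0.5089,0.8608)
P = B + 0.94·ex + -2.81·ey = (4.2316,-2.1148)

4.23 -2.11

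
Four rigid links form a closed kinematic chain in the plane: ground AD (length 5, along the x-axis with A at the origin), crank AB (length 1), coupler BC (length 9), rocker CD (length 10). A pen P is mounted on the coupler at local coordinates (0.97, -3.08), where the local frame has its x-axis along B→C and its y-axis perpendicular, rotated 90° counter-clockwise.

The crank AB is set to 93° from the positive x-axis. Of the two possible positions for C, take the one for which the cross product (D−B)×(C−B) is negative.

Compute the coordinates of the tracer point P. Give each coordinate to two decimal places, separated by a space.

-3.22 0.38

A=(0,0), D=(5.00,0)
B = A + 1.00·(cos93°, sin93°) = (-0.0523, 0.9986)
|BD| = 5.1501
circle(B,9.00) ∩ circle(D,10.00): a=0.7304, h=8.9703
  candidates: C₊=(2.4036,9.6571) cross=46.198; C₋=(-1.0752,-7.9431) cross=-46.198
  mode - wants cross < 0 → take C=(-1.0752,-7.9431) (cross=-46.198)
ex = (C−B)/|BC| = (-0.1136,-0.9935); ey = (0.9935,-0.1136)
P = B + 0.97·ex + -3.08·ey = (-3.2226,0.3850)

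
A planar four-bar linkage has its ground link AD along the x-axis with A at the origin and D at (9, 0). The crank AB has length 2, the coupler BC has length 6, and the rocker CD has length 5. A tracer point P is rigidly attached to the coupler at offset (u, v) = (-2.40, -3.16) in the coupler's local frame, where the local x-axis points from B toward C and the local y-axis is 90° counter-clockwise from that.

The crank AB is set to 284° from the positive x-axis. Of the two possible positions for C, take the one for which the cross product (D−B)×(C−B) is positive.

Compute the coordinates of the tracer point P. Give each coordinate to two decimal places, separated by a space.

1.12 -5.86

A=(0,0), D=(9.00,0)
B = A + 2.00·(cos284°, sin284°) = (0.4838, -1.9406)
|BD| = 8.7345
circle(B,6.00) ∩ circle(D,5.00): a=4.9969, h=3.3213
  candidates: C₊=(4.6180,2.4079) cross=29.009; C₋=(6.0938,-4.0686) cross=-29.009
  mode + wants cross > 0 → take C=(4.6180,2.4079) (cross=29.009)
ex = (C−B)/|BC| = (0.6890,0.7247); ey = (-0.7247,0.6890)
P = B + -2.40·ex + -3.16·ey = (1.1204,-5.8573)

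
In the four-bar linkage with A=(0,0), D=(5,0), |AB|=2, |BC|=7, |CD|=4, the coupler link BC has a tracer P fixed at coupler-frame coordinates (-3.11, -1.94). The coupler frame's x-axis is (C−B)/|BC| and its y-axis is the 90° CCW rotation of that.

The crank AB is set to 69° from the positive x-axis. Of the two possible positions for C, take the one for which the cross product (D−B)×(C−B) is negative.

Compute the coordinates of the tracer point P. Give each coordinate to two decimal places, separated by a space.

-2.61 3.40

A=(0,0), D=(5.00,0)
B = A + 2.00·(cos69°, sin69°) = (0.7167, 1.8672)
|BD| = 4.6725
circle(B,7.00) ∩ circle(D,4.00): a=5.8675, h=3.8173
  candidates: C₊=(7.6209,3.0218) cross=17.837; C₋=(4.5700,-3.9768) cross=-17.837
  mode - wants cross < 0 → take C=(4.5700,-3.9768) (cross=-17.837)
ex = (C−B)/|BC| = (0.5505,-0.8349); ey = (0.8349,0.5505)
P = B + -3.11·ex + -1.94·ey = (-2.6148,3.3956)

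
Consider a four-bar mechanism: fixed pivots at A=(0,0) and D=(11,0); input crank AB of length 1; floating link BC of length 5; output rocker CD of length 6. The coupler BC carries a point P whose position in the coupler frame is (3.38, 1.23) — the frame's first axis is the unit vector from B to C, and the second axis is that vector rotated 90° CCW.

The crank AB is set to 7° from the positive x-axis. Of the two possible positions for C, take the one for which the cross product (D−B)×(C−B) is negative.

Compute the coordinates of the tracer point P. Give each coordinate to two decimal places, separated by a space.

4.56 -0.36

A=(0,0), D=(11.00,0)
B = A + 1.00·(cos7°, sin7°) = (0.9925, 0.1219)
|BD| = 10.0082
circle(B,5.00) ∩ circle(D,6.00): a=4.4545, h=2.2709
  candidates: C₊=(5.4744,2.3384) cross=22.728; C₋=(5.4191,-2.2031) cross=-22.728
  mode - wants cross < 0 → take C=(5.4191,-2.2031) (cross=-22.728)
ex = (C−B)/|BC| = (0.8853,-0.4650); ey = (0.4650,0.8853)
P = B + 3.38·ex + 1.23·ey = (4.5568,-0.3609)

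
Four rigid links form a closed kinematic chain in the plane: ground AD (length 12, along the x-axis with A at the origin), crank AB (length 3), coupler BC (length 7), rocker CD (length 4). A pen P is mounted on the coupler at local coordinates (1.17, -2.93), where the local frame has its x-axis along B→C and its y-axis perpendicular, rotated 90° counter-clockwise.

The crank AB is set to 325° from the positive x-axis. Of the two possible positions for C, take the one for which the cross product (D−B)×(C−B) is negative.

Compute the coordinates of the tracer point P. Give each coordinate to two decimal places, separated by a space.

3.08 -4.81

A=(0,0), D=(12.00,0)
B = A + 3.00·(cos325°, sin325°) = (2.4575, -1.7207)
|BD| = 9.6964
circle(B,7.00) ∩ circle(D,4.00): a=6.5499, h=2.4696
  candidates: C₊=(8.4651,1.8721) cross=23.947; C₋=(9.3416,-2.9888) cross=-23.947
  mode - wants cross < 0 → take C=(9.3416,-2.9888) (cross=-23.947)
ex = (C−B)/|BC| = (0.9835,-0.1812); ey = (0.1812,0.9835)
P = B + 1.17·ex + -2.93·ey = (3.0773,-4.8142)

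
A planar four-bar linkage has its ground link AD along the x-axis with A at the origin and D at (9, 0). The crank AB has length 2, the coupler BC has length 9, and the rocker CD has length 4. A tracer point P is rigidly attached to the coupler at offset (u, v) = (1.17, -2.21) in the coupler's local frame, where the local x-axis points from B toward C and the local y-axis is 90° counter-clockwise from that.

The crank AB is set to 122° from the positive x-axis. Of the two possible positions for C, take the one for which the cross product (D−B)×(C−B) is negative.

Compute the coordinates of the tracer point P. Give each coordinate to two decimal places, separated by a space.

A=(0,0), D=(9.00,0)
B = A + 2.00·(cos122°, sin122°) = (-1.0598, 1.6961)
|BD| = 10.2018
circle(B,9.00) ∩ circle(D,4.00): a=8.2866, h=3.5117
  candidates: C₊=(7.6953,3.7812) cross=35.826; C₋=(6.5276,-3.1444) cross=-35.826
  mode - wants cross < 0 → take C=(6.5276,-3.1444) (cross=-35.826)
ex = (C−B)/|BC| = (0.8431,-0.5378); ey = (0.5378,0.8431)
P = B + 1.17·ex + -2.21·ey = (-1.2621,-0.7963)

-1.26 -0.80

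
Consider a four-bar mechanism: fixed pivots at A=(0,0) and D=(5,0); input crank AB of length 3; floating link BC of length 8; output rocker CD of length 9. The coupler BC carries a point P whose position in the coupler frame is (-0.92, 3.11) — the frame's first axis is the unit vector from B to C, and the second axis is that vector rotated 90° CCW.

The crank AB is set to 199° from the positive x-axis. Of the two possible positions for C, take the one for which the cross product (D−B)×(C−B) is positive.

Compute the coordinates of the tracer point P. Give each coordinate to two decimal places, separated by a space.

A=(0,0), D=(5.00,0)
B = A + 3.00·(cos199°, sin199°) = (-2.8366, -0.9767)
|BD| = 7.8972
circle(B,8.00) ∩ circle(D,9.00): a=2.8723, h=7.4666
  candidates: C₊=(-0.9098,6.7878) cross=58.965; C₋=(0.9371,-8.0307) cross=-58.965
  mode + wants cross > 0 → take C=(-0.9098,6.7878) (cross=58.965)
ex = (C−B)/|BC| = (0.2408,0.9706); ey = (-0.9706,0.2408)
P = B + -0.92·ex + 3.11·ey = (-6.0766,-1.1206)

-6.08 -1.12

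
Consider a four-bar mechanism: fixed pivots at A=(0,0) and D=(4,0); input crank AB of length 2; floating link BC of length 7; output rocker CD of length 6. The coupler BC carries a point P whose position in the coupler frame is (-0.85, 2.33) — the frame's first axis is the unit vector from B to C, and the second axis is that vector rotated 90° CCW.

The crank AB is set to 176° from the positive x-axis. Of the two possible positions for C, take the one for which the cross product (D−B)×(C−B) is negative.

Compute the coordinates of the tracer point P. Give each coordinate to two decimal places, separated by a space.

-0.55 2.16

A=(0,0), D=(4.00,0)
B = A + 2.00·(cos176°, sin176°) = (-1.9951, 0.1395)
|BD| = 5.9968
circle(B,7.00) ∩ circle(D,6.00): a=4.0823, h=5.6864
  candidates: C₊=(2.2184,5.7294) cross=34.100; C₋=(1.9538,-5.6403) cross=-34.100
  mode - wants cross < 0 → take C=(1.9538,-5.6403) (cross=-34.100)
ex = (C−B)/|BC| = (0.5641,-0.8257); ey = (0.8257,0.5641)
P = B + -0.85·ex + 2.33·ey = (-0.5508,2.1558)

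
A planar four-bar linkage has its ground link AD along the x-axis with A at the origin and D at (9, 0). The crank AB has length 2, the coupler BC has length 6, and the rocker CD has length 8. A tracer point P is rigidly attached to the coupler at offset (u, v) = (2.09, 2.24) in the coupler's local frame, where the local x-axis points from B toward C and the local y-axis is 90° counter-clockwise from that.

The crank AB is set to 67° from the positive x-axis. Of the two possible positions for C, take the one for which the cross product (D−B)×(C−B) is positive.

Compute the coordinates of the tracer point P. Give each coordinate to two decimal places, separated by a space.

A=(0,0), D=(9.00,0)
B = A + 2.00·(cos67°, sin67°) = (0.7815, 1.8410)
|BD| = 8.4222
circle(B,6.00) ∩ circle(D,8.00): a=2.5488, h=5.4317
  candidates: C₊=(4.4560,6.5842) cross=45.747; C₋=(2.0813,-4.0165) cross=-45.747
  mode + wants cross > 0 → take C=(4.4560,6.5842) (cross=45.747)
ex = (C−B)/|BC| = (0.6124,0.7905); ey = (-0.7905,0.6124)
P = B + 2.09·ex + 2.24·ey = (0.2906,4.8650)

0.29 4.87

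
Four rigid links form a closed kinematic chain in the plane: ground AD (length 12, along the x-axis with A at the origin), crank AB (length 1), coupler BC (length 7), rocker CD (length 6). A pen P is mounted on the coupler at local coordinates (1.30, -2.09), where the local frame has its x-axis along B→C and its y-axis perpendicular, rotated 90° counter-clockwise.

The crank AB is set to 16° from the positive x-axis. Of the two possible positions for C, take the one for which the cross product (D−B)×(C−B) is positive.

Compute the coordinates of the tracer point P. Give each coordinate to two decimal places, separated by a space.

3.09 -0.97

A=(0,0), D=(12.00,0)
B = A + 1.00·(cos16°, sin16°) = (0.9613, 0.2756)
|BD| = 11.0422
circle(B,7.00) ∩ circle(D,6.00): a=6.1097, h=3.4163
  candidates: C₊=(7.1544,3.5384) cross=37.723; C₋=(6.9838,-3.2921) cross=-37.723
  mode + wants cross > 0 → take C=(7.1544,3.5384) (cross=37.723)
ex = (C−B)/|BC| = (0.8847,0.4661); ey = (-0.4661,0.8847)
P = B + 1.30·ex + -2.09·ey = (3.0856,-0.9675)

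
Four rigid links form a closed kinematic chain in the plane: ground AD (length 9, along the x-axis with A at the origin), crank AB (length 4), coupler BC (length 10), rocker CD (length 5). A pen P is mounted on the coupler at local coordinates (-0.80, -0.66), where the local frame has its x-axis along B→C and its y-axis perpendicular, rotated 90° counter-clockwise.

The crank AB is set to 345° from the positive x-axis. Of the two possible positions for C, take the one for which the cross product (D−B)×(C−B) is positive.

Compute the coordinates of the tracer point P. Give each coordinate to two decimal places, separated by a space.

3.39 -1.96

A=(0,0), D=(9.00,0)
B = A + 4.00·(cos345°, sin345°) = (3.8637, -1.0353)
|BD| = 5.2396
circle(B,10.00) ∩ circle(D,5.00): a=9.7768, h=2.1008
  candidates: C₊=(13.0327,2.9559) cross=11.007; C₋=(13.8629,-1.1629) cross=-11.007
  mode + wants cross > 0 → take C=(13.0327,2.9559) (cross=11.007)
ex = (C−B)/|BC| = (0.9169,0.3991); ey = (-0.3991,0.9169)
P = B + -0.80·ex + -0.66·ey = (3.3936,-1.9597)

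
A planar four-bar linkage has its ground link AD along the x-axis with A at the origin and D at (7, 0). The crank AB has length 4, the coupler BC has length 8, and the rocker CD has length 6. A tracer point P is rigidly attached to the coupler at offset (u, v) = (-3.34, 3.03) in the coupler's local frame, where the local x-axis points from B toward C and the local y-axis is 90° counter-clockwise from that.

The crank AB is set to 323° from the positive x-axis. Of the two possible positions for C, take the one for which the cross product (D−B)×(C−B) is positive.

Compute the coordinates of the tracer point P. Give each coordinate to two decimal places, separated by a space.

-0.36 -5.19

A=(0,0), D=(7.00,0)
B = A + 4.00·(cos323°, sin323°) = (3.1945, -2.4073)
|BD| = 4.5029
circle(B,8.00) ∩ circle(D,6.00): a=5.3606, h=5.9384
  candidates: C₊=(4.5501,5.4771) cross=26.740; C₋=(10.8994,-4.5601) cross=-26.740
  mode + wants cross > 0 → take C=(4.5501,5.4771) (cross=26.740)
ex = (C−B)/|BC| = (0.1694,0.9855); ey = (-0.9855,0.1694)
P = B + -3.34·ex + 3.03·ey = (-0.3576,-5.1855)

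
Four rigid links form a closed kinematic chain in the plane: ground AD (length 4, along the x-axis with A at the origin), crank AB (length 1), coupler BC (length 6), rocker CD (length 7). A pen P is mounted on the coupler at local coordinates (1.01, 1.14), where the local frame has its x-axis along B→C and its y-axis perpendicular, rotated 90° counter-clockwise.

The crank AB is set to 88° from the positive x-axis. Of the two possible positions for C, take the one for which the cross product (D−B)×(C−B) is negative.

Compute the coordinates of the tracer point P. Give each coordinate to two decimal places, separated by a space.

0.99 -0.19

A=(0,0), D=(4.00,0)
B = A + 1.00·(cos88°, sin88°) = (0.0349, 0.9994)
|BD| = 4.0891
circle(B,6.00) ∩ circle(D,7.00): a=0.4550, h=5.9827
  candidates: C₊=(1.9383,6.6895) cross=24.464; C₋=(-0.9861,-4.9131) cross=-24.464
  mode - wants cross < 0 → take C=(-0.9861,-4.9131) (cross=-24.464)
ex = (C−B)/|BC| = (-0.1702,-0.9854); ey = (0.9854,-0.1702)
P = B + 1.01·ex + 1.14·ey = (0.9864,-0.1899)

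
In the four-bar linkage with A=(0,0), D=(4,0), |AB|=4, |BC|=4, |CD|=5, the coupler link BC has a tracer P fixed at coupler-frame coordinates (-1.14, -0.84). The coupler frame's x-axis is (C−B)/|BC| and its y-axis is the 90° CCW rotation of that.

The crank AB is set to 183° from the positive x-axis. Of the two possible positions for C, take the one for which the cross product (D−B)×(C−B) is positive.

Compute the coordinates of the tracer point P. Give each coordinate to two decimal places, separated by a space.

A=(0,0), D=(4.00,0)
B = A + 4.00·(cos183°, sin183°) = (-3.9945, -0.2093)
|BD| = 7.9973
circle(B,4.00) ∩ circle(D,5.00): a=3.4359, h=2.0480
  candidates: C₊=(-0.6134,1.9279) cross=16.378; C₋=(-0.5061,-2.1667) cross=-16.378
  mode + wants cross > 0 → take C=(-0.6134,1.9279) (cross=16.378)
ex = (C−B)/|BC| = (0.8453,0.5343); ey = (-0.5343,0.8453)
P = B + -1.14·ex + -0.84·ey = (-4.5093,-1.5285)

-4.51 -1.53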